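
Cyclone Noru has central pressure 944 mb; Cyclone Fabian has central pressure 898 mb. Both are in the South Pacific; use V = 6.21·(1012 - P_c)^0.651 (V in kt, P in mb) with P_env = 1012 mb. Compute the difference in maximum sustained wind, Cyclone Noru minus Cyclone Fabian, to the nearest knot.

Cyclone Noru: ΔP = 68; V ≈ 6.21 × 68^0.651 ≈ 96.84 kt.
Cyclone Fabian: ΔP = 114; V ≈ 6.21 × 114^0.651 ≈ 135.56 kt.
Difference ≈ 96.84 − 135.56 = -38.72 → -39 kt.

-39 kt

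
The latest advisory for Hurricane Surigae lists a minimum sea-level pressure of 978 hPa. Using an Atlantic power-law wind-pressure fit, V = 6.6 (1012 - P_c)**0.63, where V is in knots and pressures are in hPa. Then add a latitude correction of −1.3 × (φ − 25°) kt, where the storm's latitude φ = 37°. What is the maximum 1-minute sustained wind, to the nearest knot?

ΔP = 1012 − 978 = 34 hPa.
34^0.63 ≈ 9.222.
V ≈ 6.6 × 9.222 ≈ 60.9 kt.
Latitude correction: −1.3 × (37 − 25) = -15.6 kt.
Corrected V ≈ 45.3 kt → 45 kt.

45 kt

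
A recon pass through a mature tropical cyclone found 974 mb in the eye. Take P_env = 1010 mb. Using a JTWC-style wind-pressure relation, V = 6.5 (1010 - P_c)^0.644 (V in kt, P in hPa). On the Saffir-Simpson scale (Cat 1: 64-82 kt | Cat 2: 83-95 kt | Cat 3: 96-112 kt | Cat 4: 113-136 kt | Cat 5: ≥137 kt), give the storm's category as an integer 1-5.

ΔP = 1010 − 974 = 36 mb.
V ≈ 6.5 × 36^0.644 = 6.5 × 10.05 ≈ 65 kt.
65 kt falls in the Category 1 band.

1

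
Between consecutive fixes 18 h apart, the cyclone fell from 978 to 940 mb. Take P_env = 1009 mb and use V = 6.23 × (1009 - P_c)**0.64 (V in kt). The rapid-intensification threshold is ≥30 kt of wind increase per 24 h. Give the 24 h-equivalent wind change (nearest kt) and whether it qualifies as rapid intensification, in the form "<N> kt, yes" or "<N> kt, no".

V₁: ΔP = 31, V ≈ 6.23 × 31^0.64 ≈ 56.10 kt.
V₂: ΔP = 69, V ≈ 6.23 × 69^0.64 ≈ 93.62 kt.
ΔV over 18 h = 37.52 kt → 24 h equivalent = 37.52 × 24/18 ≈ 50.03 kt.
50 kt ≥ 30 kt ⇒ rapid intensification.

50 kt, yes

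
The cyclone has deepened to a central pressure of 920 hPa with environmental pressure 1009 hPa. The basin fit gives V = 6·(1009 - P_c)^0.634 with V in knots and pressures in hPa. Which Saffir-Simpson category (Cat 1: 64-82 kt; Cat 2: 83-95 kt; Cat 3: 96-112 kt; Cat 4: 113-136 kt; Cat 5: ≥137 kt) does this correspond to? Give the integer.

3

ΔP = 1009 − 920 = 89 hPa.
V ≈ 6 × 89^0.634 = 6 × 17.22 ≈ 103 kt.
103 kt falls in the Category 3 band.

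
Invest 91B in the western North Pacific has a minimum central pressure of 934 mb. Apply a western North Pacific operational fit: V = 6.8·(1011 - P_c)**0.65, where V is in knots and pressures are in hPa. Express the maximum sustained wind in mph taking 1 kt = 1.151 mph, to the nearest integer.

132 mph

ΔP = 1011 − 934 = 77 mb.
V ≈ 6.8 × 77^0.65 = 6.8 × 16.835 ≈ 114.480 kt.
114.480 × 1.151 ≈ 131.77 mph → 132 mph.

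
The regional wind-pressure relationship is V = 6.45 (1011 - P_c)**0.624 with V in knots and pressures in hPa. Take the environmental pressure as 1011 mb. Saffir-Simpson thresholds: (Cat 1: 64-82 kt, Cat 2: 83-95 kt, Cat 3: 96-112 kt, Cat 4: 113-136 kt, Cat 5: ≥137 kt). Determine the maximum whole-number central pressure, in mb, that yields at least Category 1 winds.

971 mb

Category 1 begins at V = 64 kt.
Required ΔP = (64/6.45)^(1/0.624) = 9.922^1.603 ≈ 39.55 mb.
P_c ≤ 1011 − 39.55 = 971.45, so the highest integer P_c is 971 mb.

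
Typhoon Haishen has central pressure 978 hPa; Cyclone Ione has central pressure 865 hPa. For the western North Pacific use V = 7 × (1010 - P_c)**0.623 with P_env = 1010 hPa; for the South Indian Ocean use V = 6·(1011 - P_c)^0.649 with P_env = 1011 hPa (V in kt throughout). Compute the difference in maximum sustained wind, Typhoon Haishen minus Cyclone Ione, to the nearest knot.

-92 kt

Typhoon Haishen: ΔP = 32; V ≈ 7 × 32^0.623 ≈ 60.65 kt.
Cyclone Ione: ΔP = 146; V ≈ 6 × 146^0.649 ≈ 152.34 kt.
Difference ≈ 60.65 − 152.34 = -91.69 → -92 kt.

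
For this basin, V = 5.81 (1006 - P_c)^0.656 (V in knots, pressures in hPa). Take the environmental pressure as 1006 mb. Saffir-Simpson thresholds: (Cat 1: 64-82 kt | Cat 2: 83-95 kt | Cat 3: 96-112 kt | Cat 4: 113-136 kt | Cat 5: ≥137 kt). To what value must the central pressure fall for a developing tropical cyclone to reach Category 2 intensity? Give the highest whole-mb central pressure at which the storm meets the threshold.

948 mb

Category 2 begins at V = 83 kt.
Required ΔP = (83/5.81)^(1/0.656) = 14.286^1.524 ≈ 57.61 mb.
P_c ≤ 1006 − 57.61 = 948.39, so the highest integer P_c is 948 mb.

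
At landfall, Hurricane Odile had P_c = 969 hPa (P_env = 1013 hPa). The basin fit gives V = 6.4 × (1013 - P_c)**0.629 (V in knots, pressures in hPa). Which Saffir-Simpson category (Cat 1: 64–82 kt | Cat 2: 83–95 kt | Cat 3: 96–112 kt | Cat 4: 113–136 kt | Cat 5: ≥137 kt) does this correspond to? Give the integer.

ΔP = 1013 − 969 = 44 hPa.
V ≈ 6.4 × 44^0.629 = 6.4 × 10.81 ≈ 69 kt.
69 kt falls in the Category 1 band.

1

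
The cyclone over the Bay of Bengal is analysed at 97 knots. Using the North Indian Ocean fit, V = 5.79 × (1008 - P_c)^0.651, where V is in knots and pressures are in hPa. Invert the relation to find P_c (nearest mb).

ΔP = (V / 5.79)^(1/0.651) = (97/5.79)^1.536.
97/5.79 = 16.753; 16.753^1.536 ≈ 75.91 mb.
P_c = 1008 − 75.91 = 932.09 ≈ 932 mb.

932 mb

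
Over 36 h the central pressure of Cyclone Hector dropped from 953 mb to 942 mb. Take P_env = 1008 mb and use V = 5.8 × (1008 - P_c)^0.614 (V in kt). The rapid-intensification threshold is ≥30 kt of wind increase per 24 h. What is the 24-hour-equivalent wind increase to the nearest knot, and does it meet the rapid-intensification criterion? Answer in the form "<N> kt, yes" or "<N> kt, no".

V₁: ΔP = 55, V ≈ 5.8 × 55^0.614 ≈ 67.92 kt.
V₂: ΔP = 66, V ≈ 5.8 × 66^0.614 ≈ 75.97 kt.
ΔV over 36 h = 8.05 kt → 24 h equivalent = 8.05 × 24/36 ≈ 5.37 kt.
5 kt < 30 kt ⇒ not rapid intensification.

5 kt, no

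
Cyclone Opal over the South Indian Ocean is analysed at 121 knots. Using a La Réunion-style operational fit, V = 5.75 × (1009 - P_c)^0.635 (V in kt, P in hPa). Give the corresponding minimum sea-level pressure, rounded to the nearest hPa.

ΔP = (V / 5.75)^(1/0.635) = (121/5.75)^1.575.
121/5.75 = 21.043; 21.043^1.575 ≈ 121.24 hPa.
P_c = 1009 − 121.24 = 887.76 ≈ 888 hPa.

888 hPa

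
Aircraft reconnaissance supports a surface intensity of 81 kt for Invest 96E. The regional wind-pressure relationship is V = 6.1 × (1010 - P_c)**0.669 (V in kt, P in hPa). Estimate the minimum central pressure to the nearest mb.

962 mb

ΔP = (V / 6.1)^(1/0.669) = (81/6.1)^1.495.
81/6.1 = 13.279; 13.279^1.495 ≈ 47.74 mb.
P_c = 1010 − 47.74 = 962.26 ≈ 962 mb.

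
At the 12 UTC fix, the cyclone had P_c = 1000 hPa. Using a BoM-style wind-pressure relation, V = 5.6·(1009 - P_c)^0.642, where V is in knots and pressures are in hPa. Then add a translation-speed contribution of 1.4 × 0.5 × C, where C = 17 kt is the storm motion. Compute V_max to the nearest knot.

35 kt

ΔP = 1009 − 1000 = 9 hPa.
9^0.642 ≈ 4.098.
V ≈ 5.6 × 4.098 ≈ 23.0 kt.
Translation term: 1.4 × 0.5 × 17 = 11.9 kt.
Corrected V ≈ 34.9 kt → 35 kt.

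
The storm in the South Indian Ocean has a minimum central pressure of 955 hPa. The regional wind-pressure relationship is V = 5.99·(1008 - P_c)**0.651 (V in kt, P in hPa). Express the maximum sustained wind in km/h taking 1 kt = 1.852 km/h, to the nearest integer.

ΔP = 1008 − 955 = 53 hPa.
V ≈ 5.99 × 53^0.651 = 5.99 × 13.259 ≈ 79.420 kt.
79.420 × 1.852 ≈ 147.09 km/h → 147 km/h.

147 km/h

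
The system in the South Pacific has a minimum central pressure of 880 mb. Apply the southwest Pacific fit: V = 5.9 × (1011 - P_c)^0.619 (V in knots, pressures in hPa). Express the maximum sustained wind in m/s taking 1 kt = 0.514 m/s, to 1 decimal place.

62.0 m/s

ΔP = 1011 − 880 = 131 mb.
V ≈ 5.9 × 131^0.619 = 5.9 × 20.445 ≈ 120.627 kt.
120.627 × 0.514 ≈ 62.00 m/s → 62.0 m/s.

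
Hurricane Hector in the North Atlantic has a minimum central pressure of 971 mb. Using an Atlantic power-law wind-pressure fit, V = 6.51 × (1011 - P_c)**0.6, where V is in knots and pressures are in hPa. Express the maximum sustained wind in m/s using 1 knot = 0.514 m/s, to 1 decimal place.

ΔP = 1011 − 971 = 40 mb.
V ≈ 6.51 × 40^0.6 = 6.51 × 9.146 ≈ 59.541 kt.
59.541 × 0.514 ≈ 30.60 m/s → 30.6 m/s.

30.6 m/s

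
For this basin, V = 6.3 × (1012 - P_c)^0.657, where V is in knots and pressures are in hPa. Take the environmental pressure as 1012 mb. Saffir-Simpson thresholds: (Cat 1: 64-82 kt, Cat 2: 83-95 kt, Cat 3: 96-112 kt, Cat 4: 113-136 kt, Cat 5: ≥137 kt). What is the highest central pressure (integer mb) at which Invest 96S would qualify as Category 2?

Category 2 begins at V = 83 kt.
Required ΔP = (83/6.3)^(1/0.657) = 13.175^1.522 ≈ 50.62 mb.
P_c ≤ 1012 − 50.62 = 961.38, so the highest integer P_c is 961 mb.

961 mb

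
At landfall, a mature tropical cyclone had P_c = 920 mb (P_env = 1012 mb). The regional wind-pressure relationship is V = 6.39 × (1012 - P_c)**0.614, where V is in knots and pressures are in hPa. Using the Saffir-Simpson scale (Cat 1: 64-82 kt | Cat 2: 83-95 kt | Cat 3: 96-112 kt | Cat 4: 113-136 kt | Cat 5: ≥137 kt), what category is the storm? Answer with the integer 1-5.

ΔP = 1012 − 920 = 92 mb.
V ≈ 6.39 × 92^0.614 = 6.39 × 16.06 ≈ 103 kt.
103 kt falls in the Category 3 band.

3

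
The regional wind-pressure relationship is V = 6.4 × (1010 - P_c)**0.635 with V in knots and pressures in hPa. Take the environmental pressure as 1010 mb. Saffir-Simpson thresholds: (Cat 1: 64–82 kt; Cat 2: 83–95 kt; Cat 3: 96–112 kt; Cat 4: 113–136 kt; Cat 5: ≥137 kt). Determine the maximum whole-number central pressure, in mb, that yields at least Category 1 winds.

972 mb

Category 1 begins at V = 64 kt.
Required ΔP = (64/6.4)^(1/0.635) = 10.000^1.575 ≈ 37.57 mb.
P_c ≤ 1010 − 37.57 = 972.43, so the highest integer P_c is 972 mb.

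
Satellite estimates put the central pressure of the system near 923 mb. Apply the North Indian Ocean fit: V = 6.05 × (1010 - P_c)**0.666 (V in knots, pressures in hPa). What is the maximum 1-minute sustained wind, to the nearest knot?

ΔP = 1010 − 923 = 87 mb.
87^0.666 ≈ 19.576.
V ≈ 6.05 × 19.576 ≈ 118.4 kt.

118 kt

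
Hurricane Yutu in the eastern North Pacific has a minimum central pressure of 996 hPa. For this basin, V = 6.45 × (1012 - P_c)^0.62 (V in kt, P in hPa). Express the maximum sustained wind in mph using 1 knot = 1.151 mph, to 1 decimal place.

41.4 mph

ΔP = 1012 − 996 = 16 hPa.
V ≈ 6.45 × 16^0.62 = 6.45 × 5.579 ≈ 35.984 kt.
35.984 × 1.151 ≈ 41.42 mph → 41.4 mph.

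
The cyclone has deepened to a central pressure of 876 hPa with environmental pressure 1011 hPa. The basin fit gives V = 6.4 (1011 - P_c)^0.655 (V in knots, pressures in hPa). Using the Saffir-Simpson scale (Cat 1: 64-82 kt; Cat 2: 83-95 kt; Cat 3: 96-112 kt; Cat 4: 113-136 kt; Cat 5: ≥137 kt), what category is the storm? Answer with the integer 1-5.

ΔP = 1011 − 876 = 135 hPa.
V ≈ 6.4 × 135^0.655 = 6.4 × 24.85 ≈ 159 kt.
159 kt falls in the Category 5 band.

5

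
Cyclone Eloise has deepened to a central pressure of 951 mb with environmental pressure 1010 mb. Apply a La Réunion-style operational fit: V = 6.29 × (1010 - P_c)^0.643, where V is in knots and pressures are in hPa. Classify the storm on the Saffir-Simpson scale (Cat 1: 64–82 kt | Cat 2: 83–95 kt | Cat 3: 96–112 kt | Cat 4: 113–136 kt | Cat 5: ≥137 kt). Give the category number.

ΔP = 1010 − 951 = 59 mb.
V ≈ 6.29 × 59^0.643 = 6.29 × 13.76 ≈ 87 kt.
87 kt falls in the Category 2 band.

2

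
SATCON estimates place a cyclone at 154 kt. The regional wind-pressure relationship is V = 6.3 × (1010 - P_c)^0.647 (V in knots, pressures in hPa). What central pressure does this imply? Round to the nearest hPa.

870 hPa

ΔP = (V / 6.3)^(1/0.647) = (154/6.3)^1.546.
154/6.3 = 24.444; 24.444^1.546 ≈ 139.82 hPa.
P_c = 1010 − 139.82 = 870.18 ≈ 870 hPa.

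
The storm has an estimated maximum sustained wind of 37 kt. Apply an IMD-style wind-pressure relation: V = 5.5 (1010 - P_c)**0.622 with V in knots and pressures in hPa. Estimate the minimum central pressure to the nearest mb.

989 mb

ΔP = (V / 5.5)^(1/0.622) = (37/5.5)^1.608.
37/5.5 = 6.727; 6.727^1.608 ≈ 21.43 mb.
P_c = 1010 − 21.43 = 988.57 ≈ 989 mb.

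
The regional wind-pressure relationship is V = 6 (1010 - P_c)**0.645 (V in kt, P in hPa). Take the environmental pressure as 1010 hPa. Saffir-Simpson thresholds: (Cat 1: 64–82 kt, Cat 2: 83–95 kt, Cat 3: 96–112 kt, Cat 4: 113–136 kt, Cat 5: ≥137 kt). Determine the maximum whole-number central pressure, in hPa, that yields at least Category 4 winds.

Category 4 begins at V = 113 kt.
Required ΔP = (113/6)^(1/0.645) = 18.833^1.550 ≈ 94.76 hPa.
P_c ≤ 1010 − 94.76 = 915.24, so the highest integer P_c is 915 hPa.

915 hPa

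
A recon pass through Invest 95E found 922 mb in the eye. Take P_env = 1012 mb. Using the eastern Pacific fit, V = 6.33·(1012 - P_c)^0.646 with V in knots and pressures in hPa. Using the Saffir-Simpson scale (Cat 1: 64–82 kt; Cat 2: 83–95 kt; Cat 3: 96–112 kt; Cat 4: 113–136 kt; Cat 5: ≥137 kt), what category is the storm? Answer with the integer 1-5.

4

ΔP = 1012 − 922 = 90 mb.
V ≈ 6.33 × 90^0.646 = 6.33 × 18.30 ≈ 116 kt.
116 kt falls in the Category 4 band.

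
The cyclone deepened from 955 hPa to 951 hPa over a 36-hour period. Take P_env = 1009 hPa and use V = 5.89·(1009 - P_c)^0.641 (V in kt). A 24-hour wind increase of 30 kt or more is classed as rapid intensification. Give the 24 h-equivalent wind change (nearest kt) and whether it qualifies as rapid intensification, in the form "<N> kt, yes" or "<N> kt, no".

2 kt, no

V₁: ΔP = 54, V ≈ 5.89 × 54^0.641 ≈ 75.96 kt.
V₂: ΔP = 58, V ≈ 5.89 × 58^0.641 ≈ 79.52 kt.
ΔV over 36 h = 3.56 kt → 24 h equivalent = 3.56 × 24/36 ≈ 2.37 kt.
2 kt < 30 kt ⇒ not rapid intensification.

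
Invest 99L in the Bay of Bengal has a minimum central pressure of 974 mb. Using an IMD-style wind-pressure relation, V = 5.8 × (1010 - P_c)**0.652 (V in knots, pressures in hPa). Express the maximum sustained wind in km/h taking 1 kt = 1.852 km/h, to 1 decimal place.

111.1 km/h

ΔP = 1010 − 974 = 36 mb.
V ≈ 5.8 × 36^0.652 = 5.8 × 10.344 ≈ 59.998 kt.
59.998 × 1.852 ≈ 111.12 km/h → 111.1 km/h.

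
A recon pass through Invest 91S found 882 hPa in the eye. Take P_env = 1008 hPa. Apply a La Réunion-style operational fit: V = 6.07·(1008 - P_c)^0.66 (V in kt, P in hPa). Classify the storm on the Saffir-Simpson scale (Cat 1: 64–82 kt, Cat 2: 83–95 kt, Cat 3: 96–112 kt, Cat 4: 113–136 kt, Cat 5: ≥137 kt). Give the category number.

ΔP = 1008 − 882 = 126 hPa.
V ≈ 6.07 × 126^0.66 = 6.07 × 24.34 ≈ 148 kt.
148 kt falls in the Category 5 band.

5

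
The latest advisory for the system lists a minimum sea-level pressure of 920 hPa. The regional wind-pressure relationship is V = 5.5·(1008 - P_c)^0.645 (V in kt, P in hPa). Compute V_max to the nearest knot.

99 kt

ΔP = 1008 − 920 = 88 hPa.
88^0.645 ≈ 17.955.
V ≈ 5.5 × 17.955 ≈ 98.8 kt.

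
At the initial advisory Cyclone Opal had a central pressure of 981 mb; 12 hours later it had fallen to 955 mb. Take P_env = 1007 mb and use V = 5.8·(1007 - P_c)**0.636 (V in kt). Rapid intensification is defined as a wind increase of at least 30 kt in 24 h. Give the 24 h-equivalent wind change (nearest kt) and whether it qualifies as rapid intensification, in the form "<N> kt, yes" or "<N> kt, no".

51 kt, yes

V₁: ΔP = 26, V ≈ 5.8 × 26^0.636 ≈ 46.06 kt.
V₂: ΔP = 52, V ≈ 5.8 × 52^0.636 ≈ 71.58 kt.
ΔV over 12 h = 25.52 kt → 24 h equivalent = 25.52 × 24/12 ≈ 51.04 kt.
51 kt ≥ 30 kt ⇒ rapid intensification.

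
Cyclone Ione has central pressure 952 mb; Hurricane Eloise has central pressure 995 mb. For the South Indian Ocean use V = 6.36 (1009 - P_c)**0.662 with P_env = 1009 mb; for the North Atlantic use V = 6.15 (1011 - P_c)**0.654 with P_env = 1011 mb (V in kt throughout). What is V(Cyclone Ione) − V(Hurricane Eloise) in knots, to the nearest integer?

55 kt

Cyclone Ione: ΔP = 57; V ≈ 6.36 × 57^0.662 ≈ 92.44 kt.
Hurricane Eloise: ΔP = 16; V ≈ 6.15 × 16^0.654 ≈ 37.70 kt.
Difference ≈ 92.44 − 37.70 = 54.74 → 55 kt.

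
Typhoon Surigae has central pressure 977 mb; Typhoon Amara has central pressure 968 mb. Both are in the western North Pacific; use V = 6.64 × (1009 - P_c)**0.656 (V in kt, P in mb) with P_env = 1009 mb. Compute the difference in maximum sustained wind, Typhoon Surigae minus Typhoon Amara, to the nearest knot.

-11 kt

Typhoon Surigae: ΔP = 32; V ≈ 6.64 × 32^0.656 ≈ 64.50 kt.
Typhoon Amara: ΔP = 41; V ≈ 6.64 × 41^0.656 ≈ 75.88 kt.
Difference ≈ 64.50 − 75.88 = -11.38 → -11 kt.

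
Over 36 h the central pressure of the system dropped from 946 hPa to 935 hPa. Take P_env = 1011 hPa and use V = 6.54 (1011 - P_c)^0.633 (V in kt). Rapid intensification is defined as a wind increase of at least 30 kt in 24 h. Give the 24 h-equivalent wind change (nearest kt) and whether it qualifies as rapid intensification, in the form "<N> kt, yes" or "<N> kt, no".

6 kt, no

V₁: ΔP = 65, V ≈ 6.54 × 65^0.633 ≈ 91.87 kt.
V₂: ΔP = 76, V ≈ 6.54 × 76^0.633 ≈ 101.42 kt.
ΔV over 36 h = 9.55 kt → 24 h equivalent = 9.55 × 24/36 ≈ 6.37 kt.
6 kt < 30 kt ⇒ not rapid intensification.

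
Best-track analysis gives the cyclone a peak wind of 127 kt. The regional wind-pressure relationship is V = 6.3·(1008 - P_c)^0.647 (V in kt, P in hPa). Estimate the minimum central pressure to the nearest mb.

ΔP = (V / 6.3)^(1/0.647) = (127/6.3)^1.546.
127/6.3 = 20.159; 20.159^1.546 ≈ 103.79 mb.
P_c = 1008 − 103.79 = 904.21 ≈ 904 mb.

904 mb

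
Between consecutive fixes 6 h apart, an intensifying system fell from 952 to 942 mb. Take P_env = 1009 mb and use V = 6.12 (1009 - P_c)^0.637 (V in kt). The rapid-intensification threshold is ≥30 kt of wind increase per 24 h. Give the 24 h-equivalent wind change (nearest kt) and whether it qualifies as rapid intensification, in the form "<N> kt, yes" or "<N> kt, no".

35 kt, yes

V₁: ΔP = 57, V ≈ 6.12 × 57^0.637 ≈ 80.40 kt.
V₂: ΔP = 67, V ≈ 6.12 × 67^0.637 ≈ 89.12 kt.
ΔV over 6 h = 8.72 kt → 24 h equivalent = 8.72 × 24/6 ≈ 34.88 kt.
35 kt ≥ 30 kt ⇒ rapid intensification.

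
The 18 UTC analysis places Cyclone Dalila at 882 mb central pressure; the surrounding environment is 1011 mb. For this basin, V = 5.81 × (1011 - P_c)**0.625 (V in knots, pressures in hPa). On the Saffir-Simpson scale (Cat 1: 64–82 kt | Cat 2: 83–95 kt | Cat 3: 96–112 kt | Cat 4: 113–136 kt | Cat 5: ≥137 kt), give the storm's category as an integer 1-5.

4

ΔP = 1011 − 882 = 129 mb.
V ≈ 5.81 × 129^0.625 = 5.81 × 20.85 ≈ 121 kt.
121 kt falls in the Category 4 band.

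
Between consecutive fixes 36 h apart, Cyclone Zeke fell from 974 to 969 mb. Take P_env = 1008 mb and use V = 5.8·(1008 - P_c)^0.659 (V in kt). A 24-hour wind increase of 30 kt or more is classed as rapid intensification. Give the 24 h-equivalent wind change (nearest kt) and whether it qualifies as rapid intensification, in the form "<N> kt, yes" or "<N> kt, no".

4 kt, no

V₁: ΔP = 34, V ≈ 5.8 × 34^0.659 ≈ 59.25 kt.
V₂: ΔP = 39, V ≈ 5.8 × 39^0.659 ≈ 64.85 kt.
ΔV over 36 h = 5.60 kt → 24 h equivalent = 5.60 × 24/36 ≈ 3.73 kt.
4 kt < 30 kt ⇒ not rapid intensification.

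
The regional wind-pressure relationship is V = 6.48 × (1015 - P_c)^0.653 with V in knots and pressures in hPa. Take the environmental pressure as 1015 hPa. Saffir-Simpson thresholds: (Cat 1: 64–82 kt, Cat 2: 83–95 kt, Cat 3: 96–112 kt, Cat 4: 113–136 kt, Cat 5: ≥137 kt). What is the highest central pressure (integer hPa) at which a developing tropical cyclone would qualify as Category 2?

965 hPa

Category 2 begins at V = 83 kt.
Required ΔP = (83/6.48)^(1/0.653) = 12.809^1.531 ≈ 49.66 hPa.
P_c ≤ 1015 − 49.66 = 965.34, so the highest integer P_c is 965 hPa.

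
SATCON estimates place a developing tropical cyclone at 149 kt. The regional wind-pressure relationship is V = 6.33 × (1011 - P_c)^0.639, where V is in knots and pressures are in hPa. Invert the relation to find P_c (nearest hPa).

ΔP = (V / 6.33)^(1/0.639) = (149/6.33)^1.565.
149/6.33 = 23.539; 23.539^1.565 ≈ 140.21 hPa.
P_c = 1011 − 140.21 = 870.79 ≈ 871 hPa.

871 hPa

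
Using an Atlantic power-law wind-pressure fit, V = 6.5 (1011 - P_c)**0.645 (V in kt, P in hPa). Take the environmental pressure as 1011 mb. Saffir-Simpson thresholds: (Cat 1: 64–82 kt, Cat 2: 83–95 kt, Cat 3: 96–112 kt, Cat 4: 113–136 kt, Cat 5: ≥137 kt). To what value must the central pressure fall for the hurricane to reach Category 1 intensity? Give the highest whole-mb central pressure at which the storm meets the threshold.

Category 1 begins at V = 64 kt.
Required ΔP = (64/6.5)^(1/0.645) = 9.846^1.550 ≈ 34.67 mb.
P_c ≤ 1011 − 34.67 = 976.33, so the highest integer P_c is 976 mb.

976 mb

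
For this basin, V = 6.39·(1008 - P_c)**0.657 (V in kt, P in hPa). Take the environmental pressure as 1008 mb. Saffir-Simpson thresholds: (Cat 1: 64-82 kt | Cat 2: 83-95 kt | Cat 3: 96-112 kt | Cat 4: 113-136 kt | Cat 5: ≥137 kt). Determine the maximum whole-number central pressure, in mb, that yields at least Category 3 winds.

946 mb

Category 3 begins at V = 96 kt.
Required ΔP = (96/6.39)^(1/0.657) = 15.023^1.522 ≈ 61.82 mb.
P_c ≤ 1008 − 61.82 = 946.18, so the highest integer P_c is 946 mb.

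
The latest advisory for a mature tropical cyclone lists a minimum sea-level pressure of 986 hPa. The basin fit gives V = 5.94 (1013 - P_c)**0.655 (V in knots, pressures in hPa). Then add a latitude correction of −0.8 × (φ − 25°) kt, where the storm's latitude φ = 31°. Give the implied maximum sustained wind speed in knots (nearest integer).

ΔP = 1013 − 986 = 27 hPa.
27^0.655 ≈ 8.661.
V ≈ 5.94 × 8.661 ≈ 51.4 kt.
Latitude correction: −0.8 × (31 − 25) = -4.8 kt.
Corrected V ≈ 46.6 kt → 47 kt.

47 kt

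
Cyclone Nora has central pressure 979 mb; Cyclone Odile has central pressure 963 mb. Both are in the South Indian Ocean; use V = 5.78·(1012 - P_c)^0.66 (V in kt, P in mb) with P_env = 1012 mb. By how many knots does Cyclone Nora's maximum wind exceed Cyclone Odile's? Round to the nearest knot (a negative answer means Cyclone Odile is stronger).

Cyclone Nora: ΔP = 33; V ≈ 5.78 × 33^0.66 ≈ 58.10 kt.
Cyclone Odile: ΔP = 49; V ≈ 5.78 × 49^0.66 ≈ 75.41 kt.
Difference ≈ 58.10 − 75.41 = -17.31 → -17 kt.

-17 kt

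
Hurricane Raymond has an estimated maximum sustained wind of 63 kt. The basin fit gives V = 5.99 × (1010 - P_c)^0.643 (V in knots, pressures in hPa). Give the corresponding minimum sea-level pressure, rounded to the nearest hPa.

ΔP = (V / 5.99)^(1/0.643) = (63/5.99)^1.555.
63/5.99 = 10.518; 10.518^1.555 ≈ 38.84 hPa.
P_c = 1010 − 38.84 = 971.16 ≈ 971 hPa.

971 hPa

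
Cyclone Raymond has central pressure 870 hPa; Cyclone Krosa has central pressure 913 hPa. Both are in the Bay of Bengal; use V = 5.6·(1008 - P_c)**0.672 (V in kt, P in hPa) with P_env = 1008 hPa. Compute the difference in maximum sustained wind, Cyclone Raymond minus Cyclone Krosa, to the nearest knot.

34 kt

Cyclone Raymond: ΔP = 138; V ≈ 5.6 × 138^0.672 ≈ 153.53 kt.
Cyclone Krosa: ΔP = 95; V ≈ 5.6 × 95^0.672 ≈ 119.46 kt.
Difference ≈ 153.53 − 119.46 = 34.07 → 34 kt.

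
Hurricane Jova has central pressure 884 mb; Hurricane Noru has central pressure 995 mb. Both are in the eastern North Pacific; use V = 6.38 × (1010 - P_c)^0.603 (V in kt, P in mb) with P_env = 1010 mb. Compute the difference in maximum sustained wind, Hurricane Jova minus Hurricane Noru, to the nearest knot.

Hurricane Jova: ΔP = 126; V ≈ 6.38 × 126^0.603 ≈ 117.85 kt.
Hurricane Noru: ΔP = 15; V ≈ 6.38 × 15^0.603 ≈ 32.66 kt.
Difference ≈ 117.85 − 32.66 = 85.19 → 85 kt.

85 kt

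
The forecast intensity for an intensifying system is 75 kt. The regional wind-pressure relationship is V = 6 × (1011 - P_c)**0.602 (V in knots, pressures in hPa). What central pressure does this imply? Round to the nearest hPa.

945 hPa

ΔP = (V / 6)^(1/0.602) = (75/6)^1.661.
75/6 = 12.500; 12.500^1.661 ≈ 66.39 hPa.
P_c = 1011 − 66.39 = 944.61 ≈ 945 hPa.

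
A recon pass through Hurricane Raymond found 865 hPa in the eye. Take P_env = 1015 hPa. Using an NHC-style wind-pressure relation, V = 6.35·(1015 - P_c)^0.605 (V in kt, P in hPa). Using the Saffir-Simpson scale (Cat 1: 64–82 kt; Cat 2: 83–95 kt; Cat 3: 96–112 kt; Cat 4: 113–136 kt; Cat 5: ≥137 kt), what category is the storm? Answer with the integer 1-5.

4

ΔP = 1015 − 865 = 150 hPa.
V ≈ 6.35 × 150^0.605 = 6.35 × 20.73 ≈ 132 kt.
132 kt falls in the Category 4 band.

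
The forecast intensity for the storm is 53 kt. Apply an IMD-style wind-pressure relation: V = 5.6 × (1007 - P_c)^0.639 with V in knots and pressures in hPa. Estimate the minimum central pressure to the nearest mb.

ΔP = (V / 5.6)^(1/0.639) = (53/5.6)^1.565.
53/5.6 = 9.464; 9.464^1.565 ≈ 33.69 mb.
P_c = 1007 − 33.69 = 973.31 ≈ 973 mb.

973 mb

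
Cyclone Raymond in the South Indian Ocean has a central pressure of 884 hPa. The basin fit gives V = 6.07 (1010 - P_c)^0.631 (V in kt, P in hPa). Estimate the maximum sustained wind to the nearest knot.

ΔP = 1010 − 884 = 126 hPa.
126^0.631 ≈ 21.151.
V ≈ 6.07 × 21.151 ≈ 128.4 kt.

128 kt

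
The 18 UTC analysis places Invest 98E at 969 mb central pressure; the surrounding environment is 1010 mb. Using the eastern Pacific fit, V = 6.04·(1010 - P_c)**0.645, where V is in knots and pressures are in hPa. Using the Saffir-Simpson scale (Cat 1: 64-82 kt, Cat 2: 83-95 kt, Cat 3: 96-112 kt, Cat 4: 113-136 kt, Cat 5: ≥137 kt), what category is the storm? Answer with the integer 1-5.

ΔP = 1010 − 969 = 41 mb.
V ≈ 6.04 × 41^0.645 = 6.04 × 10.97 ≈ 66 kt.
66 kt falls in the Category 1 band.

1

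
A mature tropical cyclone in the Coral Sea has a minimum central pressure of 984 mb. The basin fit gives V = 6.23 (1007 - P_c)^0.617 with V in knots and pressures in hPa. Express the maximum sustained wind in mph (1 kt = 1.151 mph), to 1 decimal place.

49.6 mph

ΔP = 1007 − 984 = 23 mb.
V ≈ 6.23 × 23^0.617 = 6.23 × 6.921 ≈ 43.120 kt.
43.120 × 1.151 ≈ 49.63 mph → 49.6 mph.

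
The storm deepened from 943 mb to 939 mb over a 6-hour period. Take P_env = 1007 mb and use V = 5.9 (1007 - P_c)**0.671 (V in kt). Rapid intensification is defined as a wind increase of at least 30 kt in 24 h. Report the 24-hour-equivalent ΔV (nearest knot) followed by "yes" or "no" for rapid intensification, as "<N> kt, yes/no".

V₁: ΔP = 64, V ≈ 5.9 × 64^0.671 ≈ 96.12 kt.
V₂: ΔP = 68, V ≈ 5.9 × 68^0.671 ≈ 100.11 kt.
ΔV over 6 h = 3.99 kt → 24 h equivalent = 3.99 × 24/6 ≈ 15.96 kt.
16 kt < 30 kt ⇒ not rapid intensification.

16 kt, no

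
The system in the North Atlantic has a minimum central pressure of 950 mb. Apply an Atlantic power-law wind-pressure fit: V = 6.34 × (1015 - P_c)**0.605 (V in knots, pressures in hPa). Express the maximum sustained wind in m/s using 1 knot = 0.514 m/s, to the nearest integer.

ΔP = 1015 − 950 = 65 mb.
V ≈ 6.34 × 65^0.605 = 6.34 × 12.497 ≈ 79.232 kt.
79.232 × 0.514 ≈ 40.73 m/s → 41 m/s.

41 m/s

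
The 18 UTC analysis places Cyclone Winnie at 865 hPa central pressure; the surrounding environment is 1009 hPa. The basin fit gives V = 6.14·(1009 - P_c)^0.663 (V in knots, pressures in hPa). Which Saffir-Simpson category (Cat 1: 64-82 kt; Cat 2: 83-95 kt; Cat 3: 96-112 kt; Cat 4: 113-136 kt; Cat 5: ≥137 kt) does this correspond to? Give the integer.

5

ΔP = 1009 − 865 = 144 hPa.
V ≈ 6.14 × 144^0.663 = 6.14 × 26.98 ≈ 166 kt.
166 kt falls in the Category 5 band.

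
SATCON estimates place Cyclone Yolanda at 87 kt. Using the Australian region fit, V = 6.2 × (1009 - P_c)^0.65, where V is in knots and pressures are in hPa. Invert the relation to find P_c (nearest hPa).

951 hPa

ΔP = (V / 6.2)^(1/0.65) = (87/6.2)^1.538.
87/6.2 = 14.032; 14.032^1.538 ≈ 58.19 hPa.
P_c = 1009 − 58.19 = 950.81 ≈ 951 hPa.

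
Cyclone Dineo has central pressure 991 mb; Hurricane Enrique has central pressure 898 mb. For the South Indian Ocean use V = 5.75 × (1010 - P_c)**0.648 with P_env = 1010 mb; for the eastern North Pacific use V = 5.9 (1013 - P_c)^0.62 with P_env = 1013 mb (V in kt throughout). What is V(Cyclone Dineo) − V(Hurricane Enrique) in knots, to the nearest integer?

Cyclone Dineo: ΔP = 19; V ≈ 5.75 × 19^0.648 ≈ 38.75 kt.
Hurricane Enrique: ΔP = 115; V ≈ 5.9 × 115^0.62 ≈ 111.81 kt.
Difference ≈ 38.75 − 111.81 = -73.06 → -73 kt.

-73 kt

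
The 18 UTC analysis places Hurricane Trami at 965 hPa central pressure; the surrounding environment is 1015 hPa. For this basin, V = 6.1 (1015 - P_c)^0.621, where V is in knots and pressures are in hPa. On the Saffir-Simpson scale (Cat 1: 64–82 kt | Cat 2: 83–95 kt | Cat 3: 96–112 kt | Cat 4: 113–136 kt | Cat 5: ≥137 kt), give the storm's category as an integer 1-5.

ΔP = 1015 − 965 = 50 hPa.
V ≈ 6.1 × 50^0.621 = 6.1 × 11.35 ≈ 69 kt.
69 kt falls in the Category 1 band.

1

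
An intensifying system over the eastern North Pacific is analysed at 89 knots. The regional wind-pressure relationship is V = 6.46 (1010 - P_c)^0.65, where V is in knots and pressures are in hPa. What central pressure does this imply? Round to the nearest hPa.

953 hPa

ΔP = (V / 6.46)^(1/0.65) = (89/6.46)^1.538.
89/6.46 = 13.777; 13.777^1.538 ≈ 56.57 hPa.
P_c = 1010 − 56.57 = 953.43 ≈ 953 hPa.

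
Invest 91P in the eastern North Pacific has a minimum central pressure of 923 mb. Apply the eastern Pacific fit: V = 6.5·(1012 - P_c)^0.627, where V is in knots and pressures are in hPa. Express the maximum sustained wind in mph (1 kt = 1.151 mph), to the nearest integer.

125 mph

ΔP = 1012 − 923 = 89 mb.
V ≈ 6.5 × 89^0.627 = 6.5 × 16.683 ≈ 108.438 kt.
108.438 × 1.151 ≈ 124.81 mph → 125 mph.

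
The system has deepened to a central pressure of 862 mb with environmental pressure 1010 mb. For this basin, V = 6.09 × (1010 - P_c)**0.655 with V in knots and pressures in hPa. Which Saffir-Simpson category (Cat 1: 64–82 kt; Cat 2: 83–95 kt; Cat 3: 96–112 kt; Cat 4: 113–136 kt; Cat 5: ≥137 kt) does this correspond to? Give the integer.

5

ΔP = 1010 − 862 = 148 mb.
V ≈ 6.09 × 148^0.655 = 6.09 × 26.39 ≈ 161 kt.
161 kt falls in the Category 5 band.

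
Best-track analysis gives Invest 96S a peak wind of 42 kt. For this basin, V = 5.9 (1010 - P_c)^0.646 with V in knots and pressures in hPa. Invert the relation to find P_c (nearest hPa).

989 hPa

ΔP = (V / 5.9)^(1/0.646) = (42/5.9)^1.548.
42/5.9 = 7.119; 7.119^1.548 ≈ 20.87 hPa.
P_c = 1010 − 20.87 = 989.13 ≈ 989 hPa.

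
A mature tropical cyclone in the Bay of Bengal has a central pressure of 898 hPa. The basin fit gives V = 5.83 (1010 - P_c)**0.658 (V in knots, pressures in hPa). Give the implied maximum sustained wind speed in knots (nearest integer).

ΔP = 1010 − 898 = 112 hPa.
112^0.658 ≈ 22.304.
V ≈ 5.83 × 22.304 ≈ 130.0 kt.

130 kt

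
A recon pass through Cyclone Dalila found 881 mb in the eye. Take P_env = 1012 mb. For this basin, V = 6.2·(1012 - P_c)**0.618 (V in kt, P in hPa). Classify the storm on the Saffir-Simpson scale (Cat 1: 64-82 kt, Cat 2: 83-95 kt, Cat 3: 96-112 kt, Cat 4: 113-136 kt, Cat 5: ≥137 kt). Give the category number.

ΔP = 1012 − 881 = 131 mb.
V ≈ 6.2 × 131^0.618 = 6.2 × 20.35 ≈ 126 kt.
126 kt falls in the Category 4 band.

4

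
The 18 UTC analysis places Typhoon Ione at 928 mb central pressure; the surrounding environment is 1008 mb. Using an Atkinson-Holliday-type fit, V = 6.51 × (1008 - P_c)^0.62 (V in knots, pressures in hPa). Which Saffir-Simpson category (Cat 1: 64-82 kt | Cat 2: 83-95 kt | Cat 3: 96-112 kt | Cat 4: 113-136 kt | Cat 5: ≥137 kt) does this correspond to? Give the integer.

ΔP = 1008 − 928 = 80 mb.
V ≈ 6.51 × 80^0.62 = 6.51 × 15.13 ≈ 99 kt.
99 kt falls in the Category 3 band.

3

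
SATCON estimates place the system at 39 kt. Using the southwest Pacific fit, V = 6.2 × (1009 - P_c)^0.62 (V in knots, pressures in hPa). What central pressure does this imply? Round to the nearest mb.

ΔP = (V / 6.2)^(1/0.62) = (39/6.2)^1.613.
39/6.2 = 6.290; 6.290^1.613 ≈ 19.42 mb.
P_c = 1009 − 19.42 = 989.58 ≈ 990 mb.

990 mb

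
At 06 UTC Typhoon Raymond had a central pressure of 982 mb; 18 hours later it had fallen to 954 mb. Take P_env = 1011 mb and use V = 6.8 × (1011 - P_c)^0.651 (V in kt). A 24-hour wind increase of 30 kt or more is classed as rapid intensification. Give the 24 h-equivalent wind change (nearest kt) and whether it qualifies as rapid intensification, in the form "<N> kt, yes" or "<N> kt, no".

V₁: ΔP = 29, V ≈ 6.8 × 29^0.651 ≈ 60.89 kt.
V₂: ΔP = 57, V ≈ 6.8 × 57^0.651 ≈ 94.53 kt.
ΔV over 18 h = 33.64 kt → 24 h equivalent = 33.64 × 24/18 ≈ 44.85 kt.
45 kt ≥ 30 kt ⇒ rapid intensification.

45 kt, yes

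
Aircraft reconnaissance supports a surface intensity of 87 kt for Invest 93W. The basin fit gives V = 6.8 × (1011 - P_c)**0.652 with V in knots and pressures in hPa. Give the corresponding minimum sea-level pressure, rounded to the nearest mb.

961 mb

ΔP = (V / 6.8)^(1/0.652) = (87/6.8)^1.534.
87/6.8 = 12.794; 12.794^1.534 ≈ 49.87 mb.
P_c = 1011 − 49.87 = 961.13 ≈ 961 mb.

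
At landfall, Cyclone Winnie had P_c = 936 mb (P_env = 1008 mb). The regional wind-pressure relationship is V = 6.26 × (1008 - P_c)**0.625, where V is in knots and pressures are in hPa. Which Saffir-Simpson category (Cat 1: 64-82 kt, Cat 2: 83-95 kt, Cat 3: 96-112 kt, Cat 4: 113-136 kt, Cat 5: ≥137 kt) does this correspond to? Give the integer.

ΔP = 1008 − 936 = 72 mb.
V ≈ 6.26 × 72^0.625 = 6.26 × 14.48 ≈ 91 kt.
91 kt falls in the Category 2 band.

2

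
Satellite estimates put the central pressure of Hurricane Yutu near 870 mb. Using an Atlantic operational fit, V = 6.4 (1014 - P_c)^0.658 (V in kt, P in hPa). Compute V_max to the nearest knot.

ΔP = 1014 − 870 = 144 mb.
144^0.658 ≈ 26.315.
V ≈ 6.4 × 26.315 ≈ 168.4 kt.

168 kt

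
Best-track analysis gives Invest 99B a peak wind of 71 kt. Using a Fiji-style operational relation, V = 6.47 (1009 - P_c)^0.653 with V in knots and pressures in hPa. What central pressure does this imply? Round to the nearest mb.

970 mb

ΔP = (V / 6.47)^(1/0.653) = (71/6.47)^1.531.
71/6.47 = 10.974; 10.974^1.531 ≈ 39.19 mb.
P_c = 1009 − 39.19 = 969.81 ≈ 970 mb.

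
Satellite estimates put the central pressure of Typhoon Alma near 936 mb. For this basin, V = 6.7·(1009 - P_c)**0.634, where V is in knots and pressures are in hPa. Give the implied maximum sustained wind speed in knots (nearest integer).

102 kt

ΔP = 1009 − 936 = 73 mb.
73^0.634 ≈ 15.183.
V ≈ 6.7 × 15.183 ≈ 101.7 kt.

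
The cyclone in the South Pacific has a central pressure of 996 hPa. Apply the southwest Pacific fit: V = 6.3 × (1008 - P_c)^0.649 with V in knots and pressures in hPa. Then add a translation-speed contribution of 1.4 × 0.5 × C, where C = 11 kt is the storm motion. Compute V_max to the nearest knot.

ΔP = 1008 − 996 = 12 hPa.
12^0.649 ≈ 5.016.
V ≈ 6.3 × 5.016 ≈ 31.6 kt.
Translation term: 1.4 × 0.5 × 11 = 7.7 kt.
Corrected V ≈ 39.3 kt → 39 kt.

39 kt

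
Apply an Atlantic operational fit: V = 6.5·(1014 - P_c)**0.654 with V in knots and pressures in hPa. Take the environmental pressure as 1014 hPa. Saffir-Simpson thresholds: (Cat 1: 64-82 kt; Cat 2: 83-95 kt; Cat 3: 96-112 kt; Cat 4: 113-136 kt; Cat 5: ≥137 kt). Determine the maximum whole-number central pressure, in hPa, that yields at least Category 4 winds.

935 hPa

Category 4 begins at V = 113 kt.
Required ΔP = (113/6.5)^(1/0.654) = 17.385^1.529 ≈ 78.75 hPa.
P_c ≤ 1014 − 78.75 = 935.25, so the highest integer P_c is 935 hPa.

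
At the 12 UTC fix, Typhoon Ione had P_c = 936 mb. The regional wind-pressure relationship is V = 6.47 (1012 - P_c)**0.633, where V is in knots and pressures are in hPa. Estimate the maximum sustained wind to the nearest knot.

100 kt

ΔP = 1012 − 936 = 76 mb.
76^0.633 ≈ 15.508.
V ≈ 6.47 × 15.508 ≈ 100.3 kt.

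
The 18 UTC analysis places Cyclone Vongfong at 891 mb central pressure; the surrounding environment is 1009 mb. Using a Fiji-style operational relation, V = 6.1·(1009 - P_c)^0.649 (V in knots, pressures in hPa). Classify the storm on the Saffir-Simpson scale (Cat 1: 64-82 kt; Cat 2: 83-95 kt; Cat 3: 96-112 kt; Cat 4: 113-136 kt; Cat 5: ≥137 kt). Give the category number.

4

ΔP = 1009 − 891 = 118 mb.
V ≈ 6.1 × 118^0.649 = 6.1 × 22.11 ≈ 135 kt.
135 kt falls in the Category 4 band.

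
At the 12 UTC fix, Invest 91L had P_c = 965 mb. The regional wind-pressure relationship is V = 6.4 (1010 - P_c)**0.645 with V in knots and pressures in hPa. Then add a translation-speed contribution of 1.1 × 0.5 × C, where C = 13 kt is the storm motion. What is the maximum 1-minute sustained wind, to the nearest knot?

ΔP = 1010 − 965 = 45 mb.
45^0.645 ≈ 11.650.
V ≈ 6.4 × 11.650 ≈ 74.6 kt.
Translation term: 1.1 × 0.5 × 13 = 7.15 kt.
Corrected V ≈ 81.75 kt → 82 kt.

82 kt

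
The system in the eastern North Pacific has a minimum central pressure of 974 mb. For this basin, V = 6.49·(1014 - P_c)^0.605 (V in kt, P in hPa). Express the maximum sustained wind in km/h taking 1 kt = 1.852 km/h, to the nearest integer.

112 km/h

ΔP = 1014 − 974 = 40 mb.
V ≈ 6.49 × 40^0.605 = 6.49 × 9.316 ≈ 60.463 kt.
60.463 × 1.852 ≈ 111.98 km/h → 112 km/h.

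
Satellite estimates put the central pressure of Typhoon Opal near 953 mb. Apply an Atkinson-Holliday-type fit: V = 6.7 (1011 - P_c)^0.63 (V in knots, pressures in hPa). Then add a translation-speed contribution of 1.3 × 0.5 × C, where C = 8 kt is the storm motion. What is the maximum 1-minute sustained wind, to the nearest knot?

92 kt

ΔP = 1011 − 953 = 58 mb.
58^0.63 ≈ 12.911.
V ≈ 6.7 × 12.911 ≈ 86.5 kt.
Translation term: 1.3 × 0.5 × 8 = 5.2 kt.
Corrected V ≈ 91.7 kt → 92 kt.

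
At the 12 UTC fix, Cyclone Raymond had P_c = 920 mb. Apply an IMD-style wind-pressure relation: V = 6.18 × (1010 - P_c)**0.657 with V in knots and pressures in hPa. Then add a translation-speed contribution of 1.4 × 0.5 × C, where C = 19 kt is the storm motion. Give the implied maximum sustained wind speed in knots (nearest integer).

132 kt

ΔP = 1010 − 920 = 90 mb.
90^0.657 ≈ 19.228.
V ≈ 6.18 × 19.228 ≈ 118.8 kt.
Translation term: 1.4 × 0.5 × 19 = 13.3 kt.
Corrected V ≈ 132.1 kt → 132 kt.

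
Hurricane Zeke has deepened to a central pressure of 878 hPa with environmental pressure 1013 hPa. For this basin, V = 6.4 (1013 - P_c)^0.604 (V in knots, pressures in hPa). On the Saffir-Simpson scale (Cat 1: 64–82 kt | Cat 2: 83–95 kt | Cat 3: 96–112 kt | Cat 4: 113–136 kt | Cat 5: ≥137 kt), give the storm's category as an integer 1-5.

ΔP = 1013 − 878 = 135 hPa.
V ≈ 6.4 × 135^0.604 = 6.4 × 19.35 ≈ 124 kt.
124 kt falls in the Category 4 band.

4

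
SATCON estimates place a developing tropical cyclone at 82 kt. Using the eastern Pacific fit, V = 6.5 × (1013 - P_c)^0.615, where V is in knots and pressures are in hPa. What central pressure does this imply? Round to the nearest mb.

ΔP = (V / 6.5)^(1/0.615) = (82/6.5)^1.626.
82/6.5 = 12.615; 12.615^1.626 ≈ 61.67 mb.
P_c = 1013 − 61.67 = 951.33 ≈ 951 mb.

951 mb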